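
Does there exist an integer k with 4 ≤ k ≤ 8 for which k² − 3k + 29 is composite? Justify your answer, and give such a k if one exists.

k = 5

At k = 5: 5² − 3·5 + 29 = 39 = 3·13, which is composite.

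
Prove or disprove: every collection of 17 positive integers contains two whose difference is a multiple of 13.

Yes.

There are exactly 13 possible remainders on division by 13.
Since 17 > 13, two of the 17 integers must share a residue class by the pigeonhole principle; call them a and b.
Then a ≡ b (mod 13), i.e. 13 ∣ (a − b).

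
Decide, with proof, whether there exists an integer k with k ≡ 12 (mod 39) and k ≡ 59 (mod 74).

k = 207

gcd(39, 74) = 1, so the Chinese Remainder Theorem guarantees exactly one residue class mod 2886 satisfying both.
Write k = 12 + 39t and require 12 + 39t ≡ 59 (mod 74), i.e. 39t ≡ 47 (mod 74).
Note 39·19 = 741 ≡ 1 (mod 74) (as 741 − 1 = 10·74), so 39⁻¹ ≡ 19.
Therefore t ≡ 19·47 = 893 ≡ 5 (mod 74).
With t = 5: k = 12 + 39·5 = 207.
Indeed 207 ≡ 12 (mod 39) and 207 ≡ 59 (mod 74).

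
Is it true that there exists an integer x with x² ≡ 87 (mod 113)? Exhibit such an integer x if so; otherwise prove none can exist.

x = 55

Take x = 55. Then 55² = 3025 = 26·113 + 87, so 55² ≡ 87 (mod 113).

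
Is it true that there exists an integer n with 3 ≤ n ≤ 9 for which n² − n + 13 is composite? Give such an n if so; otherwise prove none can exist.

n = 9

At n = 9: 9² − 9 + 13 = 85 = 5·17, which is composite.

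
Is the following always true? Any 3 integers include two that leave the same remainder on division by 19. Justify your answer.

Try 3 consecutive integers, 63, 64, 65. Their remainders mod 19 are 6, 7, 8 — pairwise different, as any 3 ≤ 19 consecutive integers have distinct residues.
Hence this collection has no pair with equal remainders mod 19, disproving the claim.

No, the set {63, 64, 65} is a counterexample.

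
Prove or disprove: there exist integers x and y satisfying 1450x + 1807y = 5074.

x = 1646, y = -1318

Since gcd(1450, 1807) = 1, every integer is an integer combination of 1450 and 1807.
Run the Euclidean algorithm on 1807 and 1450: 1807 = 1·1450 + 357, 1450 = 4·357 + 22, 357 = 16·22 + 5, 22 = 4·5 + 2, 5 = 2·2 + 1, 2 = 2·1 + 0.
Working back up the chain: 1 = 5 − 2·2 = 5 − 2·(22 − 4·5) = −2·22 + 9·5 = −2·22 + 9·(357 − 16·22) = 9·357 − 146·22 = 9·357 − 146·(1450 − 4·357) = −146·1450 + 593·357 = −146·1450 + 593·(1807 − 1·1450) = 593·1807 − 739·1450. So 1450·(-739) + 1807·593 = 1.
Scaling by 5074 gives the particular solution (x, y) = (-3749686, 3008882).
The general solution is x = -3749686 + 1807k, y = 3008882 − 1450k; taking k = 2076 gives the smaller pair x = 1646, y = -1318.
Check: 1450·1646 + 1807·(-1318) = 2386700 − 2381626 = 5074. ✓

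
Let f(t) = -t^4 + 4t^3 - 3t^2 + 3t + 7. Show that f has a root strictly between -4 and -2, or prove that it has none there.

The endpoint values f(-4) = -565 and f(-2) = -59 are both negative. Claim: f(t) < 0 for every t in (-4, -2).
Shift to the endpoint -2: with t = -2 − u (0 < u < 2), one computes f(-2 − u) = -u^4 - 12u^3 - 51u^2 - 95u - 59.
All 5 nonzero coefficients of this polynomial in u are negative; hence for u > 0 the value is a sum of negative terms (the constant -59 among them).
Therefore f(t) < 0 throughout (-4, -2), and f has no zero there.

No.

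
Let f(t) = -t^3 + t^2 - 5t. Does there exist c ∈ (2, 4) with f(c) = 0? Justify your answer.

No such root exists.

Evaluate at the endpoints: f(2) = -14, f(4) = -68 — same sign (negative).
The derivative f'(t) = -3t^2 + 2t - 5 is a quadratic with discriminant 2² − 4·(-3)·(-5) = -56 < 0; it never vanishes, so it is always negative (sign of the leading coefficient).
Hence f is strictly decreasing on ℝ, and in particular on [2, 4]. A strictly monotone function with same-sign endpoint values stays negative on the whole interval, so f has no zero in (2, 4).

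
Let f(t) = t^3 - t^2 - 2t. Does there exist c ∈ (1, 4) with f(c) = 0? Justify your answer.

f(1) = -2 and f(4) = 40, which have opposite signs.
f is continuous everywhere (it is a polynomial), in particular on [1, 4].
By the Intermediate Value Theorem, f takes the value 0 somewhere in the open interval.

Such a root exists.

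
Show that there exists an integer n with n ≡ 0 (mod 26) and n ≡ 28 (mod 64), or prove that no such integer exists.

n = 156

Here gcd(26, 64) = 2, and both 0 and 28 leave remainder 0 mod 2, so the system is consistent.
The integers ≡ 0 (mod 26) are 0, 26, 52, 78, 104, 130, 156, …; their remainders mod 64 are 0, 26, 52, 14, 40, 2, 28, so n = 156 is the first that is ≡ 28 (mod 64).
Indeed 156 ≡ 0 (mod 26) and 156 ≡ 28 (mod 64).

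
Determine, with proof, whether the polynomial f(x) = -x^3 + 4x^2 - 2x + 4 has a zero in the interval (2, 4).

Such a root exists.

f(2) = 8 and f(4) = -4, which have opposite signs.
Since f is a polynomial it is continuous on [2, 4].
By the Intermediate Value Theorem, f takes the value 0 somewhere in the open interval.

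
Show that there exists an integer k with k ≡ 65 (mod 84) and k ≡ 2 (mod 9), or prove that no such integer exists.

Here gcd(84, 9) = 3, and both 65 and 2 leave remainder 2 mod 3, so the system is consistent.
The smallest candidate k = 65 works directly: 65 ≡ 2 (mod 9).
Verify: 65 = 0·84 + 65 and 65 = 7·9 + 2. ✓

k = 65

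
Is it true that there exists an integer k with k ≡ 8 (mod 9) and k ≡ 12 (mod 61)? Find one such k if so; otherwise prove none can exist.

k = 134

The moduli 9 and 61 are coprime, so by the Chinese Remainder Theorem a unique solution modulo 549 exists.
Write k = 8 + 9t and require 8 + 9t ≡ 12 (mod 61), i.e. 9t ≡ 4 (mod 61).
Since 9·34 = 306 = 5·61 + 1, the inverse of 9 mod 61 is 34.
Therefore t ≡ 34·4 = 136 ≡ 14 (mod 61).
With t = 14: k = 8 + 9·14 = 134.
Check: 134 mod 9 = 8, 134 mod 61 = 12. ✓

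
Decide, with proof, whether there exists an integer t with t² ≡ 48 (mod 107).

t = 35 works: 35² = 1225, and 1225 − 48 = 1177 = 11·107.

t = 35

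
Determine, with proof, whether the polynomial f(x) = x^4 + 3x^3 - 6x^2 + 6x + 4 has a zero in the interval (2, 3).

The endpoint values f(2) = 32 and f(3) = 130 are both positive. Claim: f(x) > 0 for every x in (2, 3).
Shift to the endpoint 2: with x = 2 + u (0 < u < 1), one computes f(2 + u) = u^4 + 11u^3 + 36u^2 + 50u + 32.
The nonzero coefficients here are all positive, so for u > 0 every term is positive (or zero), and the constant term 32 is strictly positive.
Therefore f(x) > 0 throughout (2, 3), and f has no zero there.

No such root exists.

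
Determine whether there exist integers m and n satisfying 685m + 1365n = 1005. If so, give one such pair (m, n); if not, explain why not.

Every value of 685m + 1365n is a multiple of gcd(685, 1365) = 5; since 5 ∣ 1005, solutions exist.
Dividing through by 5 reduces the equation to 137m + 273n = 201.
Dividing repeatedly: 273 = 1·137 + 136, 137 = 1·136 + 1, 136 = 136·1 + 0.
Working back up the chain: 1 = 137 − 1·136 = 137 − (273 − 1·137) = −273 + 2·137. So 137·2 + 273·(-1) = 1.
Times 201: 137·402 + 273·(-201) = 201, so (402, -201) solves it.
The general solution is m = 402 + 273k, n = -201 − 137k; taking k = -1 gives the smaller pair m = 129, n = -64.
Indeed 685·129 + 1365·(-64) = 88365 − 87360 = 1005.

m = 129, n = -64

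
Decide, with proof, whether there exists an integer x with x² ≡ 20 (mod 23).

Apply Euler's criterion with the prime 23: 20 is a quadratic residue iff 20^11 ≡ 1 (mod 23), and a non-residue iff it is ≡ −1.
Repeated squaring mod 23: 20^2 = 400 ≡ 9; 20^4 ≡ 9² = 81 ≡ 12; 20^8 ≡ 12² = 144 ≡ 6.
Since 11 = 8 + 2 + 1, 20^11 ≡ 6 · 9 · 20; multiplying out mod 23: 6·9 = 54 ≡ 8, then 8·20 = 160 ≡ 22. Thus 20^11 ≡ 22 ≡ −1 (mod 23).
The value −1 means 20 is a non-residue modulo 23, so x² ≡ 20 (mod 23) is impossible.

There is no such integer.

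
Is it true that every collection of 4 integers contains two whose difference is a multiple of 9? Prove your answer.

Consider the 4 integers 29, 30, 31, 32. They lie in distinct residue classes modulo 9, since 4 ≤ 9.
Any two of them differ by at most 3 < 9 and by at least 1, so no difference is a multiple of 9.

No, the set {29, 30, 31, 32} is a counterexample.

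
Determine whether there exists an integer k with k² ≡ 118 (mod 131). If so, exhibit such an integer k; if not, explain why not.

There is no such integer.

131 is prime, so by Euler's criterion 118 is a square mod 131 iff 118^((131−1)/2) = 118^65 ≡ 1 (mod 131).
Squaring successively (mod 131): 118^2 = 13924 ≡ 38; 118^4 ≡ 38² = 1444 ≡ 3; 118^8 ≡ 3² = 9 ≡ 9; 118^16 ≡ 9² = 81 ≡ 81; 118^32 ≡ 81² = 6561 ≡ 11; 118^64 ≡ 11² = 121 ≡ 121.
Since 65 = 64 + 1, 118^65 ≡ 121 · 118; multiplying out mod 131: 121·118 = 14278 ≡ 130. Thus 118^65 ≡ 130 ≡ −1 (mod 131).
The value −1 means 118 is a non-residue modulo 131, so k² ≡ 118 (mod 131) is impossible.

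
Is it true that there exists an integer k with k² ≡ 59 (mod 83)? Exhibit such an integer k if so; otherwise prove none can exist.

k = 68

Take k = 68. Then 68² = 4624 = 55·83 + 59, so 68² ≡ 59 (mod 83).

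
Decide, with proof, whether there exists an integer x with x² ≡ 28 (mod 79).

No, no such integer exists.

Apply Euler's criterion with the prime 79: 28 is a quadratic residue iff 28^39 ≡ 1 (mod 79), and a non-residue iff it is ≡ −1.
Repeated squaring mod 79: 28^2 = 784 ≡ 73; 28^4 ≡ 73² = 5329 ≡ 36; 28^8 ≡ 36² = 1296 ≡ 32; 28^16 ≡ 32² = 1024 ≡ 76; 28^32 ≡ 76² = 5776 ≡ 9.
Since 39 = 32 + 4 + 2 + 1, 28^39 ≡ 9 · 36 · 73 · 28; multiplying out mod 79: 9·36 = 324 ≡ 8, then 8·73 = 584 ≡ 31, then 31·28 = 868 ≡ 78. Thus 28^39 ≡ 78 ≡ −1 (mod 79).
By Euler's criterion 28 is a quadratic non-residue mod 79: no x satisfies x² ≡ 28 (mod 79).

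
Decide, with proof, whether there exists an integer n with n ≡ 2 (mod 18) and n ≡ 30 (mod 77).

Since 18 and 77 share no common factor, CRT says the pair of congruences has a solution (unique mod 1386).
Any solution of the first congruence is n = 2 + 18t; substituting into the second, 18t ≡ 30 − 2 ≡ 28 (mod 77).
Note 18·30 = 540 ≡ 1 (mod 77) (as 540 − 1 = 7·77), so 18⁻¹ ≡ 30.
Therefore t ≡ 30·28 = 840 ≡ 70 (mod 77).
Taking t = 70 gives n = 2 + 18·70 = 1262.
Verify: 1262 = 70·18 + 2 and 1262 = 16·77 + 30. ✓

n = 1262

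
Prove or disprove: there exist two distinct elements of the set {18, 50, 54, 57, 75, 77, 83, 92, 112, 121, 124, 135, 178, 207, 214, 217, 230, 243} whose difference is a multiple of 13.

The pair (18, 57) works.

Both 18 and 57 leave remainder 5 on division by 13; their difference 39 = 3·13 is a multiple of 13.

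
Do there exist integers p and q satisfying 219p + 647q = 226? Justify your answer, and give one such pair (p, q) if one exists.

219 and 647 are coprime, so 219p + 647q ranges over all of ℤ.
Euclidean algorithm: 647 = 2·219 + 209, 219 = 1·209 + 10, 209 = 20·10 + 9, 10 = 1·9 + 1, 9 = 9·1 + 0.
Unwinding: 1 = 10 − 1·9 = 10 − (209 − 20·10) = −209 + 21·10 = −209 + 21·(219 − 1·209) = 21·219 − 22·209 = 21·219 − 22·(647 − 2·219) = −22·647 + 65·219, i.e. 219·65 + 647·(-22) = 1.
Multiplying through by 226: p = 65·226 = 14690, q = (-22)·226 = -4972 is a solution.
The general solution is p = 14690 + 647k, q = -4972 − 219k; taking k = -22 gives the smaller pair p = 456, q = -154.
Check: 219·456 + 647·(-154) = 99864 − 99638 = 226. ✓

p = 456, q = -154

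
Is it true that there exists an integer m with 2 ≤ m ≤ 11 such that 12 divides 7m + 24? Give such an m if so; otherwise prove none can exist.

At m = 2, 7·2 + 24 = 38 ≡ 2 (mod 12), and each step in m adds 7, giving residues 2, 9, 4, 11, 6, 1, 8, 3, 10, 5 for m = 2, 3, …, 11.
The residue 0 does not occur, so no m in [2, 11] makes 7m + 24 a multiple of 12.

No, no such integer m in that range exists.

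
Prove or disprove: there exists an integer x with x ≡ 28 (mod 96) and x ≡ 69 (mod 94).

No, no such integer exists.

gcd(96, 94) = 2. If x ≡ 28 (mod 96) and x ≡ 69 (mod 94), then x ≡ 28 (mod 2) and x ≡ 69 (mod 2).
These are incompatible: 28 − 69 = -41 is not divisible by 2.
So no integer satisfies both congruences.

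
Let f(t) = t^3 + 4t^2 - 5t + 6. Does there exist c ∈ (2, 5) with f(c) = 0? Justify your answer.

The endpoint values f(2) = 20 and f(5) = 206 are both positive. Claim: f(t) > 0 for every t in (2, 5).
Substitute t = 2 + u, where 0 < u < 3 on the interval. Expanding, f(2 + u) = u^3 + 10u^2 + 23u + 20.
The nonzero coefficients here are all positive, so for u > 0 every term is positive (or zero), and the constant term 20 is strictly positive.
So f is strictly positive on (2, 5); no root exists in the interval.

No such root exists.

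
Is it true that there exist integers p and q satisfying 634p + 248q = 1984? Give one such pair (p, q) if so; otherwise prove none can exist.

p = 0, q = 8

Since gcd(634, 248) = 2 and 1984 = 2·992, Bézout's identity guarantees a solution.
Dividing through by 2 reduces the equation to 317p + 124q = 992.
Euclidean algorithm: 317 = 2·124 + 69, 124 = 1·69 + 55, 69 = 1·55 + 14, 55 = 3·14 + 13, 14 = 1·13 + 1, 13 = 13·1 + 0.
Working back up the chain: 1 = 14 − 1·13 = 14 − (55 − 3·14) = −55 + 4·14 = −55 + 4·(69 − 1·55) = 4·69 − 5·55 = 4·69 − 5·(124 − 1·69) = −5·124 + 9·69 = −5·124 + 9·(317 − 2·124) = 9·317 − 23·124. So 317·9 + 124·(-23) = 1.
Multiplying through by 992: p = 9·992 = 8928, q = (-23)·992 = -22816 is a solution.
Subtracting 72·124 from p and adding 72·317 to q gives the tidier solution (0, 8).
Indeed 634·0 + 248·8 = 0 + 1984 = 1984.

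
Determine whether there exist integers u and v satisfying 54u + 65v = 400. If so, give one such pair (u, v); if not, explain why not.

54 and 65 are coprime, so 54u + 65v ranges over all of ℤ.
Dividing repeatedly: 65 = 1·54 + 11, 54 = 4·11 + 10, 11 = 1·10 + 1, 10 = 10·1 + 0.
Working back up the chain: 1 = 11 − 1·10 = 11 − (54 − 4·11) = −54 + 5·11 = −54 + 5·(65 − 1·54) = 5·65 − 6·54. So 54·(-6) + 65·5 = 1.
Times 400: 54·(-2400) + 65·2000 = 400, so (-2400, 2000) solves it.
Shifting by a multiple of (65, −54) keeps it a solution: u = -2400 + 37·65 = 5, v = 2000 − 37·54 = 2.
Indeed 54·5 + 65·2 = 270 + 130 = 400.

u = 5, v = 2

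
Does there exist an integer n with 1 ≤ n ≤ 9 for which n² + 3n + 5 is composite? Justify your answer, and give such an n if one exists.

At n = 2: 2² + 3·2 + 5 = 15 = 3·5, which is composite.

n = 2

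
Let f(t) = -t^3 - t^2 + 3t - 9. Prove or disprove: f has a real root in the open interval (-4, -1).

f(-4) = 27 and f(-1) = -12, which have opposite signs.
f is continuous everywhere (it is a polynomial), in particular on [-4, -1].
By the Intermediate Value Theorem f must vanish at some point of (-4, -1).

Such a root exists.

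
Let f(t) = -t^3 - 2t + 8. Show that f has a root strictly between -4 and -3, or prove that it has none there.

Evaluate at the endpoints: f(-4) = 80, f(-3) = 41 — same sign (positive).
f'(t) = -3t^2 - 2 has discriminant 0² − 4·(-3)·(-2) = -24 < 0, so f' has no real roots and is negative for every real t.
Hence f is strictly decreasing on ℝ, and in particular on [-4, -3]. A strictly monotone function with same-sign endpoint values stays positive on the whole interval, so f has no zero in (-4, -3).

No such root exists.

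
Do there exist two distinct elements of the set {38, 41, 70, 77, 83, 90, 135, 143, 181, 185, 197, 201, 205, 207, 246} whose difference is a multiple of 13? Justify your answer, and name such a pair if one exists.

Reduce each element mod 13: 38↦12, 41↦2, 70↦5, 77↦12, 83↦5, 90↦12, 135↦5, 143↦0, 181↦12, 185↦3, 197↦2, 201↦6, 205↦10, 207↦12, 246↦12. The residue 12 repeats (at 38 and 77), and 77 − 38 = 39 = 3·13.

The pair (38, 77) works.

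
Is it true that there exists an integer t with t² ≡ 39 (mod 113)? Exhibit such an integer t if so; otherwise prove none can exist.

Apply Euler's criterion with the prime 113: 39 is a quadratic residue iff 39^56 ≡ 1 (mod 113), and a non-residue iff it is ≡ −1.
Repeated squaring mod 113: 39^2 = 1521 ≡ 52; 39^4 ≡ 52² = 2704 ≡ 105; 39^8 ≡ 105² = 11025 ≡ 64; 39^16 ≡ 64² = 4096 ≡ 28; 39^32 ≡ 28² = 784 ≡ 106.
Since 56 = 32 + 16 + 8, 39^56 ≡ 106 · 28 · 64; multiplying out mod 113: 106·28 = 2968 ≡ 30, then 30·64 = 1920 ≡ 112. Thus 39^56 ≡ 112 ≡ −1 (mod 113).
The value −1 means 39 is a non-residue modulo 113, so t² ≡ 39 (mod 113) is impossible.

There is no such integer.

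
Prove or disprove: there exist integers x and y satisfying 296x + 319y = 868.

Since gcd(296, 319) = 1, every integer is an integer combination of 296 and 319.
Run the Euclidean algorithm on 319 and 296: 319 = 1·296 + 23, 296 = 12·23 + 20, 23 = 1·20 + 3, 20 = 6·3 + 2, 3 = 1·2 + 1, 2 = 2·1 + 0.
Working back up the chain: 1 = 3 − 1·2 = 3 − (20 − 6·3) = −20 + 7·3 = −20 + 7·(23 − 1·20) = 7·23 − 8·20 = 7·23 − 8·(296 − 12·23) = −8·296 + 103·23 = −8·296 + 103·(319 − 1·296) = 103·319 − 111·296. So 296·(-111) + 319·103 = 1.
Scaling by 868 gives the particular solution (x, y) = (-96348, 89404).
Adding 303·319 to x and subtracting 303·296 from y gives the tidier solution (309, -284).
Indeed 296·309 + 319·(-284) = 91464 − 90596 = 868.

x = 309, y = -284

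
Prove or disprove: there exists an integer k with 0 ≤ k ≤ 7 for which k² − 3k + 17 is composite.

At k = 1: 1² − 3·1 + 17 = 15 = 3·5, which is composite.

k = 1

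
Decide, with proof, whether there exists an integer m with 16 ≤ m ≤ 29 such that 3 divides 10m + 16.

At m = 16 the value 176 is not a multiple of 3. Try m = 17: 10·17 + 16 = 186 = 62·3, which is divisible by 3.

m = 17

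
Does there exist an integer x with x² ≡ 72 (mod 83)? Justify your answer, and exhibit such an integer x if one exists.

No, no such integer exists.

Apply Euler's criterion with the prime 83: 72 is a quadratic residue iff 72^41 ≡ 1 (mod 83), and a non-residue iff it is ≡ −1.
Repeated squaring mod 83: 72^2 = 5184 ≡ 38; 72^4 ≡ 38² = 1444 ≡ 33; 72^8 ≡ 33² = 1089 ≡ 10; 72^16 ≡ 10² = 100 ≡ 17; 72^32 ≡ 17² = 289 ≡ 40.
Since 41 = 32 + 8 + 1, 72^41 ≡ 40 · 10 · 72; multiplying out mod 83: 40·10 = 400 ≡ 68, then 68·72 = 4896 ≡ 82. Thus 72^41 ≡ 82 ≡ −1 (mod 83).
By Euler's criterion 72 is a quadratic non-residue mod 83: no x satisfies x² ≡ 72 (mod 83).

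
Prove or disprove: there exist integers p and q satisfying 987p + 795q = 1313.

Any value of 987p + 795q is a multiple of gcd(987, 795) = 3.
But 1313 is not a multiple of 3 (it leaves remainder 2).
So the equation is unsolvable over ℤ.

There are no such integers.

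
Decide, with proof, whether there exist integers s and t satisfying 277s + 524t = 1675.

277 and 524 are coprime, so 277s + 524t ranges over all of ℤ.
Euclidean algorithm: 524 = 1·277 + 247, 277 = 1·247 + 30, 247 = 8·30 + 7, 30 = 4·7 + 2, 7 = 3·2 + 1, 2 = 2·1 + 0.
Unwinding: 1 = 7 − 3·2 = 7 − 3·(30 − 4·7) = −3·30 + 13·7 = −3·30 + 13·(247 − 8·30) = 13·247 − 107·30 = 13·247 − 107·(277 − 1·247) = −107·277 + 120·247 = −107·277 + 120·(524 − 1·277) = 120·524 − 227·277, i.e. 277·(-227) + 524·120 = 1.
Multiplying through by 1675: s = (-227)·1675 = -380225, t = 120·1675 = 201000 is a solution.
Adding 726·524 to s and subtracting 726·277 from t gives the tidier solution (199, -102).
Indeed 277·199 + 524·(-102) = 55123 − 53448 = 1675.

s = 199, t = -102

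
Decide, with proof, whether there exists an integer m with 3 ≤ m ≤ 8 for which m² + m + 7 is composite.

m = 7

At m = 7: 7² + 7 + 7 = 63 = 3·21, which is composite.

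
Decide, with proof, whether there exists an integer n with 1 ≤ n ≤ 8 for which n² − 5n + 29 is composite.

n = 6

At n = 6: 6² − 5·6 + 29 = 35 = 5·7, which is composite.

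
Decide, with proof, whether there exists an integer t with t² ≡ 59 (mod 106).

t = 71 works: 71² = 5041, and 5041 − 59 = 4982 = 47·106.

t = 71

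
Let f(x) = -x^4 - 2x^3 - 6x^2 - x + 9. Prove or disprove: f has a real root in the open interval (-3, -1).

Yes, f has a root in the interval.

f(-3) = -69 and f(-1) = 5, which have opposite signs.
Since f is a polynomial it is continuous on [-3, -1].
By the Intermediate Value Theorem f must vanish at some point of (-3, -1).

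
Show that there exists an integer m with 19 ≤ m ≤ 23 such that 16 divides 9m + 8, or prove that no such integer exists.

The values of 9m + 8 for m = 19, 20, …, 23 are 179, 188, 197, 206, 215; reduced mod 16 these are 3, 12, 5, 14, 7.
Since 0 is absent from this list, 16 ∤ 9m + 8 for every m with 19 ≤ m ≤ 23.

There is no such integer m in that range.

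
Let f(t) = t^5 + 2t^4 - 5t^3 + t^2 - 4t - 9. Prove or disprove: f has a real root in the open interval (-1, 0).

f(-1) = 2 and f(0) = -9, which have opposite signs.
As a polynomial, f is continuous on every closed interval.
By the Intermediate Value Theorem f must vanish at some point of (-1, 0).

Yes, f has a root in the interval.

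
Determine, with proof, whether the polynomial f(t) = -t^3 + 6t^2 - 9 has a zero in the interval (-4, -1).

Yes, f has a root in the interval.

f(-4) = 151 and f(-1) = -2, which have opposite signs.
f is continuous everywhere (it is a polynomial), in particular on [-4, -1].
By the Intermediate Value Theorem f must vanish at some point of (-4, -1).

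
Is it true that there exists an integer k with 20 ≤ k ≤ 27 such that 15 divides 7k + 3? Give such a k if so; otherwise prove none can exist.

At k = 20 the value 143 is not a multiple of 15. Try k = 21: 7·21 + 3 = 150 = 10·15, which is divisible by 15.

k = 21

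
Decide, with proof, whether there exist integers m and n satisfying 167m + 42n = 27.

m = 15, n = -59

167 and 42 are coprime, so 167m + 42n ranges over all of ℤ.
Run the Euclidean algorithm on 167 and 42: 167 = 3·42 + 41, 42 = 1·41 + 1, 41 = 41·1 + 0.
Back-substituting, 1 = 42 − 1·41 = 42 − (167 − 3·42) = −167 + 4·42; that is, 167·(-1) + 42·4 = 1.
Multiplying through by 27: m = (-1)·27 = -27, n = 4·27 = 108 is a solution.
Shifting by a multiple of (42, −167) keeps it a solution: m = -27 + 1·42 = 15, n = 108 − 1·167 = -59.
Indeed 167·15 + 42·(-59) = 2505 − 2478 = 27.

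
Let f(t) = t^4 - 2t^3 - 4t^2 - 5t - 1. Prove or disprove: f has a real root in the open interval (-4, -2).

No.

f(-4) = 339 and f(-2) = 25, both positive, so a sign-change argument is unavailable; we show f keeps this sign on the whole interval.
Substitute t = -2 − u, where 0 < u < 2 on the interval. Expanding, f(-2 − u) = u^4 + 10u^3 + 32u^2 + 45u + 25.
The nonzero coefficients here are all positive, so for u > 0 every term is positive (or zero), and the constant term 25 is strictly positive.
So f is strictly positive on (-4, -2); no root exists in the interval.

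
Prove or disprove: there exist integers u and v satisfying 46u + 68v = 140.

Every value of 46u + 68v is a multiple of gcd(46, 68) = 2; since 2 ∣ 140, solutions exist.
Dividing through by 2 reduces the equation to 23u + 34v = 70.
Run the Euclidean algorithm on 34 and 23: 34 = 1·23 + 11, 23 = 2·11 + 1, 11 = 11·1 + 0.
Unwinding: 1 = 23 − 2·11 = 23 − 2·(34 − 1·23) = −2·34 + 3·23, i.e. 23·3 + 34·(-2) = 1.
Multiplying through by 70: u = 3·70 = 210, v = (-2)·70 = -140 is a solution.
The general solution is u = 210 + 34k, v = -140 − 23k; taking k = -6 gives the smaller pair u = 6, v = -2.
Check: 46·6 + 68·(-2) = 276 − 136 = 140. ✓

u = 6, v = -2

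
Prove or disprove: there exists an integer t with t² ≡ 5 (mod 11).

t = 4

t = 4 works: 4² = 16, and 16 − 5 = 11 = 1·11.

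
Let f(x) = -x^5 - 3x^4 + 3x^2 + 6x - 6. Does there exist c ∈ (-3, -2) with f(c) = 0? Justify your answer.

f(-3) = 3 and f(-2) = -22, which have opposite signs.
Since f is a polynomial it is continuous on [-3, -2].
By the Intermediate Value Theorem, f takes the value 0 somewhere in the open interval.

Yes, such a c exists.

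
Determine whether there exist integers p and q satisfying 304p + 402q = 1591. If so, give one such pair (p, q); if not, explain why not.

gcd(304, 402) = 2, so every integer of the form 304p + 402q is a multiple of 2.
But 1591 is not a multiple of 2 (it leaves remainder 1).
Therefore 304p + 402q = 1591 has no solution in integers.

No such integers exist.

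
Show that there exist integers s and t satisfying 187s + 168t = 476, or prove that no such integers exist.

Since gcd(187, 168) = 1, every integer is an integer combination of 187 and 168.
Run the Euclidean algorithm on 187 and 168: 187 = 1·168 + 19, 168 = 8·19 + 16, 19 = 1·16 + 3, 16 = 5·3 + 1, 3 = 3·1 + 0.
Working back up the chain: 1 = 16 − 5·3 = 16 − 5·(19 − 1·16) = −5·19 + 6·16 = −5·19 + 6·(168 − 8·19) = 6·168 − 53·19 = 6·168 − 53·(187 − 1·168) = −53·187 + 59·168. So 187·(-53) + 168·59 = 1.
Times 476: 187·(-25228) + 168·28084 = 476, so (-25228, 28084) solves it.
Shifting by a multiple of (168, −187) keeps it a solution: s = -25228 + 151·168 = 140, t = 28084 − 151·187 = -153.
Indeed 187·140 + 168·(-153) = 26180 − 25704 = 476.

s = 140, t = -153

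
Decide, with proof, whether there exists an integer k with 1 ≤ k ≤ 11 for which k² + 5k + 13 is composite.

At k = 4: 4² + 5·4 + 13 = 49 = 7·7, which is composite.

k = 4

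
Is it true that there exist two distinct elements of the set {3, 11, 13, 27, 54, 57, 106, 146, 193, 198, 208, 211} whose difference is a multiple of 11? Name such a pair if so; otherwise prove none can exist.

Both 3 and 146 leave remainder 3 on division by 11; their difference 143 = 13·11 is a multiple of 11.

The pair (3, 146) works.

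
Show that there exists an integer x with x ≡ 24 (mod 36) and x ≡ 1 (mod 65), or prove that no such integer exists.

x = 456

The moduli 36 and 65 are coprime, so by the Chinese Remainder Theorem a unique solution modulo 2340 exists.
Write x = 24 + 36t and require 24 + 36t ≡ 1 (mod 65), i.e. 36t ≡ 42 (mod 65).
Note 36·56 = 2016 ≡ 1 (mod 65) (as 2016 − 1 = 31·65), so 36⁻¹ ≡ 56.
Multiplying by 56: t ≡ 56·42 = 2352 ≡ 12 (mod 65).
With t = 12: x = 24 + 36·12 = 456.
Check: 456 mod 36 = 24, 456 mod 65 = 1. ✓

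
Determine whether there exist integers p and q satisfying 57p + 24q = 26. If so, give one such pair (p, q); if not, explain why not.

Any value of 57p + 24q is a multiple of gcd(57, 24) = 3.
However 26 leaves remainder 2 on division by 3.
Hence no integers p, q satisfy the equation.

No such integers exist.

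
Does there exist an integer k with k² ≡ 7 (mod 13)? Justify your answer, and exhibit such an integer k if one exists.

There is no such integer.

Computing k² mod 13 for k = 0, 1, …, 6 (enough, by the symmetry k ↦ 13 − k) gives 0, 1, 4, 9, 3, 12, 10.
So the quadratic residues mod 13 are {0, 1, 3, 4, 9, 10, 12}, and 7 is not among them.
Therefore k² ≡ 7 (mod 13) has no solution.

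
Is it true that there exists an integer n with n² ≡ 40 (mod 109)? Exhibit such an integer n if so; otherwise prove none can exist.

No, no such integer exists.

Apply Euler's criterion with the prime 109: 40 is a quadratic residue iff 40^54 ≡ 1 (mod 109), and a non-residue iff it is ≡ −1.
Repeated squaring mod 109: 40^2 = 1600 ≡ 74; 40^4 ≡ 74² = 5476 ≡ 26; 40^8 ≡ 26² = 676 ≡ 22; 40^16 ≡ 22² = 484 ≡ 48; 40^32 ≡ 48² = 2304 ≡ 15.
Since 54 = 32 + 16 + 4 + 2, 40^54 ≡ 15 · 48 · 26 · 74; multiplying out mod 109: 15·48 = 720 ≡ 66, then 66·26 = 1716 ≡ 81, then 81·74 = 5994 ≡ 108. Thus 40^54 ≡ 108 ≡ −1 (mod 109).
By Euler's criterion 40 is a quadratic non-residue mod 109: no n satisfies n² ≡ 40 (mod 109).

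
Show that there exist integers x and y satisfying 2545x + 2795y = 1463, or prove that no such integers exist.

No, no such integers exist.

Both 2545 and 2795 are divisible by gcd(2545, 2795) = 5, hence so is any combination 2545x + 2795y.
But 1463 = 5·292 + 3, so 5 ∤ 1463.
Therefore 2545x + 2795y = 1463 has no solution in integers.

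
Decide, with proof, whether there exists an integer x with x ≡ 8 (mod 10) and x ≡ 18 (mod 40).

The moduli are not coprime: gcd(10, 40) = 10. Compatibility requires 10 ∣ (18 − 8) = 10, which holds, so solutions exist.
List candidates x ≡ 8 (mod 10): 8, 18. Modulo 40 these are 8, 18; 18 gives 18 as required.
Check: 18 mod 10 = 8, 18 mod 40 = 18. ✓

x = 18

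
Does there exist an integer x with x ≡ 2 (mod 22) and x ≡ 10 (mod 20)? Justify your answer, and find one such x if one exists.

x = 90

Here gcd(22, 20) = 2, and both 2 and 10 leave remainder 0 mod 2, so the system is consistent.
Step through x = 2, 2 + 22, 2 + 2·22, …: the values 2, 24, 46, 68, 90 reduce mod 20 to 2, 4, 6, 8, 10. The value 90 hits 10.
Verify: 90 = 4·22 + 2 and 90 = 4·20 + 10. ✓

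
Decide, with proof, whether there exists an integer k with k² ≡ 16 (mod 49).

k = 4

Take k = 4. Then 4² = 16, and since 0 ≤ 16 < 49 this is already reduced: 4² ≡ 16 (mod 49).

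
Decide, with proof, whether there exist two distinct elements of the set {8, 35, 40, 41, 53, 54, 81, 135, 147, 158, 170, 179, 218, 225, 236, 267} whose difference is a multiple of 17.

No, no such pair exists.

Two integers differ by a multiple of 17 exactly when they have the same residue mod 17. The residues are 8↦8, 35↦1, 40↦6, 41↦7, 53↦2, 54↦3, 81↦13, 135↦16, 147↦11, 158↦5, 170↦0, 179↦9, 218↦14, 225↦4, 236↦15, 267↦12.
These 16 residues are pairwise different, hence no difference of two elements is divisible by 17.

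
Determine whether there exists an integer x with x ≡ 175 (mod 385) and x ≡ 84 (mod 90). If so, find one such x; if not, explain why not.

No, no such integer exists.

Both moduli are multiples of 5 = gcd(385, 90), so any solution would satisfy x ≡ 175 and x ≡ 84 modulo 5 simultaneously.
But 175 mod 5 = 0 while 84 mod 5 = 4, a contradiction.
Therefore no such x exists.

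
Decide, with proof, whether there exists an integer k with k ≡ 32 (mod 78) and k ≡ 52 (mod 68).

k = 188

The moduli are not coprime: gcd(78, 68) = 2. Compatibility requires 2 ∣ (52 − 32) = 20, which holds, so solutions exist.
The integers ≡ 32 (mod 78) are 32, 110, 188, …; their remainders mod 68 are 32, 42, 52, so k = 188 is the first that is ≡ 52 (mod 68).
Indeed 188 ≡ 32 (mod 78) and 188 ≡ 52 (mod 68).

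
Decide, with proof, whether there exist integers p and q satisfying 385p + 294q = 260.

No such integers exist.

gcd(385, 294) = 7, so every integer of the form 385p + 294q is a multiple of 7.
But 260 = 7·37 + 1, so 7 ∤ 260.
Therefore 385p + 294q = 260 has no solution in integers.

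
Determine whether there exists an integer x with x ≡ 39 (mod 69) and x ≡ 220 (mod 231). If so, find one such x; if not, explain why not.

No such integer exists.

gcd(69, 231) = 3. If x ≡ 39 (mod 69) and x ≡ 220 (mod 231), then x ≡ 39 (mod 3) and x ≡ 220 (mod 3).
These are incompatible: 39 − 220 = -181 is not divisible by 3.
Therefore no such x exists.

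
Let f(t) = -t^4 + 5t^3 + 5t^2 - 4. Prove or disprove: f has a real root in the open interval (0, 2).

Such a root exists.

f(0) = -4 and f(2) = 40, which have opposite signs.
Since f is a polynomial it is continuous on [0, 2].
By the Intermediate Value Theorem, f takes the value 0 somewhere in the open interval.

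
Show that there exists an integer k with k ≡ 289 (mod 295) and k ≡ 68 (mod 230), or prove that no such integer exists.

Both moduli are multiples of 5 = gcd(295, 230), so any solution would satisfy k ≡ 289 and k ≡ 68 modulo 5 simultaneously.
These are incompatible: 289 − 68 = 221 is not divisible by 5.
So no integer satisfies both congruences.

No, no such integer exists.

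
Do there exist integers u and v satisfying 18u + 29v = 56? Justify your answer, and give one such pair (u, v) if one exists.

u = 16, v = -8

Since gcd(18, 29) = 1, every integer is an integer combination of 18 and 29.
Dividing repeatedly: 29 = 1·18 + 11, 18 = 1·11 + 7, 11 = 1·7 + 4, 7 = 1·4 + 3, 4 = 1·3 + 1, 3 = 3·1 + 0.
Back-substituting, 1 = 4 − 1·3 = 4 − (7 − 1·4) = −7 + 2·4 = −7 + 2·(11 − 1·7) = 2·11 − 3·7 = 2·11 − 3·(18 − 1·11) = −3·18 + 5·11 = −3·18 + 5·(29 − 1·18) = 5·29 − 8·18; that is, 18·(-8) + 29·5 = 1.
Times 56: 18·(-448) + 29·280 = 56, so (-448, 280) solves it.
The general solution is u = -448 + 29k, v = 280 − 18k; taking k = 16 gives the smaller pair u = 16, v = -8.
Check: 18·16 + 29·(-8) = 288 − 232 = 56. ✓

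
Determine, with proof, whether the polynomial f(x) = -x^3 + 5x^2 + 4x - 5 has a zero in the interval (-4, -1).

f(-4) = 123 and f(-1) = -3, which have opposite signs.
Since f is a polynomial it is continuous on [-4, -1].
By the Intermediate Value Theorem, f takes the value 0 somewhere in the open interval.

Such a root exists.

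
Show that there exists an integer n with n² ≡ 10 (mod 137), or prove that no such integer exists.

137 is prime, so by Euler's criterion 10 is a square mod 137 iff 10^((137−1)/2) = 10^68 ≡ 1 (mod 137).
Squaring successively (mod 137): 10^2 = 100 ≡ 100; 10^4 ≡ 100² = 10000 ≡ 136; 10^8 ≡ 136² = 18496 ≡ 1; 10^16 ≡ 1² = 1 ≡ 1; 10^32 ≡ 1² = 1 ≡ 1; 10^64 ≡ 1² = 1 ≡ 1.
Since 68 = 64 + 4, 10^68 ≡ 1 · 136; multiplying out mod 137: 1·136 = 136 ≡ 136. Thus 10^68 ≡ 136 ≡ −1 (mod 137).
By Euler's criterion 10 is a quadratic non-residue mod 137: no n satisfies n² ≡ 10 (mod 137).

No such integer exists.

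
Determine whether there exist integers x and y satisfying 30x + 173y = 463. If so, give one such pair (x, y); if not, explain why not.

x = 125, y = -19

Since gcd(30, 173) = 1, every integer is an integer combination of 30 and 173.
Euclidean algorithm: 173 = 5·30 + 23, 30 = 1·23 + 7, 23 = 3·7 + 2, 7 = 3·2 + 1, 2 = 2·1 + 0.
Unwinding: 1 = 7 − 3·2 = 7 − 3·(23 − 3·7) = −3·23 + 10·7 = −3·23 + 10·(30 − 1·23) = 10·30 − 13·23 = 10·30 − 13·(173 − 5·30) = −13·173 + 75·30, i.e. 30·75 + 173·(-13) = 1.
Times 463: 30·34725 + 173·(-6019) = 463, so (34725, -6019) solves it.
Subtracting 200·173 from x and adding 200·30 to y gives the tidier solution (125, -19).
Indeed 30·125 + 173·(-19) = 3750 − 3287 = 463.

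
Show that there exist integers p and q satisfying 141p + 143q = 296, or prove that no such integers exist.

Since gcd(141, 143) = 1, every integer is an integer combination of 141 and 143.
Dividing repeatedly: 143 = 1·141 + 2, 141 = 70·2 + 1, 2 = 2·1 + 0.
Unwinding: 1 = 141 − 70·2 = 141 − 70·(143 − 1·141) = −70·143 + 71·141, i.e. 141·71 + 143·(-70) = 1.
Times 296: 141·21016 + 143·(-20720) = 296, so (21016, -20720) solves it.
Subtracting 146·143 from p and adding 146·141 to q gives the tidier solution (138, -134).
Indeed 141·138 + 143·(-134) = 19458 − 19162 = 296.

p = 138, q = -134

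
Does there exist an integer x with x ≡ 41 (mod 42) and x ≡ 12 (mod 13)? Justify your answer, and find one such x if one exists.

x = 545

gcd(42, 13) = 1, so the Chinese Remainder Theorem guarantees exactly one residue class mod 546 satisfying both.
Write x = 41 + 42t and require 41 + 42t ≡ 12 (mod 13), i.e. 42t ≡ 10 (mod 13).
42 ≡ 3 (mod 13), so this reads 3t ≡ 10 (mod 13). Since 3·9 = 27 = 2·13 + 1, the inverse of 3 mod 13 is 9.
Therefore t ≡ 9·10 = 90 ≡ 12 (mod 13).
Taking t = 12 gives x = 41 + 42·12 = 545.
Indeed 545 ≡ 41 (mod 42) and 545 ≡ 12 (mod 13).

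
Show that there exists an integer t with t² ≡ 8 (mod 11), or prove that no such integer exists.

No such integer exists.

Since (11 − t)² ≡ t² (mod 11), it suffices to square t = 0, 1, …, 5: the residues are 0, 1, 4, 9, 5, 3.
So the quadratic residues mod 11 are {0, 1, 3, 4, 5, 9}, and 8 is not among them.
Hence no integer t has t² ≡ 8 (mod 11).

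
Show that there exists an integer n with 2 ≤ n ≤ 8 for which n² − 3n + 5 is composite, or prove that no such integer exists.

n = 5

At n = 5: 5² − 3·5 + 5 = 15 = 3·5, which is composite.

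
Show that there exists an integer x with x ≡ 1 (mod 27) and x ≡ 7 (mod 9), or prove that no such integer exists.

Reduce both congruences modulo 9, which divides 27 and 9: they say x ≡ 1 (mod 9) and x ≡ 7 (mod 9).
However 1 ≡ 1 and 7 ≡ 7 (mod 9), and 1 ≠ 7.
Hence the system has no solution.

There is no such integer.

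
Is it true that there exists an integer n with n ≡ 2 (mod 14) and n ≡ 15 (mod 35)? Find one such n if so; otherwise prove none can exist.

There is no such integer.

Both moduli are multiples of 7 = gcd(14, 35), so any solution would satisfy n ≡ 2 and n ≡ 15 modulo 7 simultaneously.
However 2 ≡ 2 and 15 ≡ 1 (mod 7), and 2 ≠ 1.
So no integer satisfies both congruences.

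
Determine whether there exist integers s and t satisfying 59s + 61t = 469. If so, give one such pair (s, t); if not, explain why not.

59 and 61 are coprime, so 59s + 61t ranges over all of ℤ.
Dividing repeatedly: 61 = 1·59 + 2, 59 = 29·2 + 1, 2 = 2·1 + 0.
Unwinding: 1 = 59 − 29·2 = 59 − 29·(61 − 1·59) = −29·61 + 30·59, i.e. 59·30 + 61·(-29) = 1.
Multiplying through by 469: s = 30·469 = 14070, t = (-29)·469 = -13601 is a solution.
Subtracting 230·61 from s and adding 230·59 to t gives the tidier solution (40, -31).
Check: 59·40 + 61·(-31) = 2360 − 1891 = 469. ✓

s = 40, t = -31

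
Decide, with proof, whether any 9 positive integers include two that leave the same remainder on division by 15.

Try 9 consecutive integers, 26, 27, …, 34. Their remainders mod 15 are 11, 12, 13, 14, 0, 1, 2, 3, 4 — pairwise different, as any 9 ≤ 15 consecutive integers have distinct residues.
Hence this collection has no pair with equal remainders mod 15, disproving the claim.

No, the set {26, 27, 28, 29, 30, 31, 32, 33, 34} is a counterexample.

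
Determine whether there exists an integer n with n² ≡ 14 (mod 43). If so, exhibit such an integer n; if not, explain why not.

Take n = 10. Then 10² = 100 = 2·43 + 14, so 10² ≡ 14 (mod 43).

n = 10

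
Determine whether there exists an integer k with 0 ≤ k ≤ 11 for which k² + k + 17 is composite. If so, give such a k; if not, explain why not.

No, no such integer k in that range exists.

The values for k = 0, 1, …, 11 are 17, 19, 23, 29, 37, 47, 59, 73, 89, 107, 127, 149, and each of these is prime.
So no value in the range makes the expression composite.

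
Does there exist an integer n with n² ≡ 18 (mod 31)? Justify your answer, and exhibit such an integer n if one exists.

n = 24 works: 24² = 576, and 576 − 18 = 558 = 18·31.

n = 24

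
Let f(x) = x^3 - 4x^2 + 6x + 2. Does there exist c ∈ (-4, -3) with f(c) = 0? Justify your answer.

Evaluate at the endpoints: f(-4) = -150, f(-3) = -79 — same sign (negative).
f'(x) = 3x^2 - 8x + 6 has discriminant (-8)² − 4·3·6 = -8 < 0, so f' has no real roots and is positive for every real x.
Hence f is strictly increasing on ℝ, and in particular on [-4, -3]. A strictly monotone function with same-sign endpoint values stays negative on the whole interval, so f has no zero in (-4, -3).

No.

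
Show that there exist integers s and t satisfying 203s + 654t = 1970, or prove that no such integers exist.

s = 232, t = -69

Since gcd(203, 654) = 1, every integer is an integer combination of 203 and 654.
Dividing repeatedly: 654 = 3·203 + 45, 203 = 4·45 + 23, 45 = 1·23 + 22, 23 = 1·22 + 1, 22 = 22·1 + 0.
Working back up the chain: 1 = 23 − 1·22 = 23 − (45 − 1·23) = −45 + 2·23 = −45 + 2·(203 − 4·45) = 2·203 − 9·45 = 2·203 − 9·(654 − 3·203) = −9·654 + 29·203. So 203·29 + 654·(-9) = 1.
Scaling by 1970 gives the particular solution (s, t) = (57130, -17730).
Shifting by a multiple of (654, −203) keeps it a solution: s = 57130 − 87·654 = 232, t = -17730 + 87·203 = -69.
Indeed 203·232 + 654·(-69) = 47096 − 45126 = 1970.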